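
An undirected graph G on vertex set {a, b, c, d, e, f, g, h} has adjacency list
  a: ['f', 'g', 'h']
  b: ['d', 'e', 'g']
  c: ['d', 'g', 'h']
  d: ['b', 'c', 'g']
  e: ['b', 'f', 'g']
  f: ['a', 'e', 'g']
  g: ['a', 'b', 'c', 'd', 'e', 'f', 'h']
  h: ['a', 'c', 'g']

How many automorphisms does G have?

Vertex g is the unique vertex of degree 7; the remaining 7 vertices each have degree 3 and induce a cycle, so G is the wheel on 8 vertices with hub g. With the hub fixed, the remaining symmetry is that of the rim cycle C_7, giving the dihedral group D_7.

14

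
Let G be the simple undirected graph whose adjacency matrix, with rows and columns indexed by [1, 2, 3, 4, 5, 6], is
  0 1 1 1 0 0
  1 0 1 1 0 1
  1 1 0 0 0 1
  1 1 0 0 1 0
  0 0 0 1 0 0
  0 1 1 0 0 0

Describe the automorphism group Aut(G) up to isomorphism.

the trivial group

Degrees alone do not determine every vertex (e.g. 1 and 3 both have degree 3), but their neighbour-degree multisets differ: N(1) has degrees [3, 3, 4] while N(3) has degrees [2, 3, 4]. Repeating this refinement separates all vertices, so the only automorphism is the identity.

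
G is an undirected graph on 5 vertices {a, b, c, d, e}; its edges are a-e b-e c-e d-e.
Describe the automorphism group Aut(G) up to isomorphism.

S_4

Vertex e has degree 4 and every other vertex has degree 1, so G is the star K_{1,4} with centre e. Any automorphism fixes the centre and permutes the 4 leaves freely, so Aut(G) ≅ S_4 of order 4! = 24.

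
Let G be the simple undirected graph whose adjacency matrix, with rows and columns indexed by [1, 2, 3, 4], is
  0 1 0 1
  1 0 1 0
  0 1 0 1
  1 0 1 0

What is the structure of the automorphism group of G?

G is 2-regular and bipartite with parts {1, 3} and {2, 4} (each part is independent and every cross-pair is an edge), so G = K_{2,2}. Each part can be permuted independently (S_2 × S_2) and the two equal-size parts can also be swapped, giving (S_2 × S_2) ⋊ Z_2 of order 2·(2!)² = 8.

S_2 ≀ Z_2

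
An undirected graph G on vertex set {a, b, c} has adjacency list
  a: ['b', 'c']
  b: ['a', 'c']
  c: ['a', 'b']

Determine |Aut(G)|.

6

All 3 vertices are pairwise adjacent: G = K_3. Every bijection on the vertex set is an automorphism of K_3; hence Aut(K_3) ≅ S_3, order 6.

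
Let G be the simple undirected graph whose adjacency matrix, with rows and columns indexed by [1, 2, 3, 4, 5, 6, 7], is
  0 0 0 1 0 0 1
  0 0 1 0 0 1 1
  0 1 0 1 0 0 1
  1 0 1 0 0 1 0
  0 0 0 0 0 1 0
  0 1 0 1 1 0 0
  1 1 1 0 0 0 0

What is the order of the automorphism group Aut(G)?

1

The degree sequence is [2, 3, 3, 3, 1, 3, 3]. Checking the degree-preserving permutations of the vertex set shows that none except the identity preserves every edge, so Aut(G) is trivial.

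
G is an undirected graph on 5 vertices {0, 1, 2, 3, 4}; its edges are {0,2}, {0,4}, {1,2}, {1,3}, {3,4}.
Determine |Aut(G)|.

10

Every vertex has degree 2 and the graph is connected, so G is the 5-cycle C_5. The automorphisms of the 5-cycle are exactly the symmetries of a regular 5-gon: the dihedral group D_5, |D_5| = 10.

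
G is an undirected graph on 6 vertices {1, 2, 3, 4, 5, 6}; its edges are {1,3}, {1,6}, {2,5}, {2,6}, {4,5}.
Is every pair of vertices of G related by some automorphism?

Automorphisms preserve degree, but G has vertices of degree 1 and vertices of degree 2; no automorphism maps one to the other, so G is not vertex-transitive.

No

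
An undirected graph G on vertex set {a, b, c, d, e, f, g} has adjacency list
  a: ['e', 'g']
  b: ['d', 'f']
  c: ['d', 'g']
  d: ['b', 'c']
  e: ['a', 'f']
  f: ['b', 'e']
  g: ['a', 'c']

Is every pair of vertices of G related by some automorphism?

Yes

G is 2-regular and connected on 7 vertices, i.e. the cycle C_7. C_7 has 7 rotations and 7 reflections, so Aut(C_7) ≅ D_7 of order 14. Under this action every vertex can be carried to every other, so G is vertex-transitive.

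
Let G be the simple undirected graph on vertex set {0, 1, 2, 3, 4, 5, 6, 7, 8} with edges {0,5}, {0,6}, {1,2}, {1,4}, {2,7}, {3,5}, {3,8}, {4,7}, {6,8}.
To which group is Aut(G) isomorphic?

G has two connected components, {0, 3, 5, 6, 8} and {1, 2, 4, 7}; each is 2-regular, so G = C_5 ⊔ C_4. The components are non-isomorphic (different sizes), so Aut(G) = Aut(C_4) × Aut(C_5) = D_4 × D_5 of order 8·10 = 80.

D_4 × D_5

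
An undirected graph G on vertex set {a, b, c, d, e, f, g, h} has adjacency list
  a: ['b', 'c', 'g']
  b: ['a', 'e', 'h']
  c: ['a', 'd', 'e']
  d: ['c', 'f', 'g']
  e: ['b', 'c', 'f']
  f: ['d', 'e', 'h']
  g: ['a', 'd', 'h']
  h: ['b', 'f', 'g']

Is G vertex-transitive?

Yes

G is 3-regular and bipartite on 2^3 = 8 vertices with girth 4; it is the hypercube graph Q_3. The symmetry group of the 3-cube is the hyperoctahedral group B_3 = Z_2 ≀ S_3, of order 2^3·3! = 48. This group acts transitively on the 8 vertices.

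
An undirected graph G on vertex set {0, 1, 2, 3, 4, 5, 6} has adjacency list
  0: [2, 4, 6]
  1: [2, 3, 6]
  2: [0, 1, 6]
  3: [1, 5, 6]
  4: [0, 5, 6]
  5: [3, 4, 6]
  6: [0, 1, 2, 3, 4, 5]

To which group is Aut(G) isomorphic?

the dihedral group of order 12

Vertex 6 is the unique vertex of degree 6; the remaining 6 vertices each have degree 3 and induce a cycle, so G is the wheel on 7 vertices with hub 6. Every automorphism fixes the hub and acts on the rim 6-cycle, so Aut(G) ≅ Aut(C_6) = D_6 of order 12.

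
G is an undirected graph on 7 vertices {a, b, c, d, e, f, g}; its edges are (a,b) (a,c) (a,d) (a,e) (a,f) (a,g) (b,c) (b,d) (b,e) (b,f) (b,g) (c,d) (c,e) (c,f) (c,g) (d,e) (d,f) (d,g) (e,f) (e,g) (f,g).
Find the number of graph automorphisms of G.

All 7 vertices are pairwise adjacent: G = K_7. Every bijection on the vertex set is an automorphism of K_7; hence Aut(K_7) ≅ S_7, order 5040.

5040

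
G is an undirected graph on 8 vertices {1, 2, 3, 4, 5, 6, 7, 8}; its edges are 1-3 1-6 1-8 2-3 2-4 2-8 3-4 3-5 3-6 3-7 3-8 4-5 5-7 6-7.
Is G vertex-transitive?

No

Vertex 3 is the only vertex of degree 7, so every automorphism fixes it; G is not vertex-transitive.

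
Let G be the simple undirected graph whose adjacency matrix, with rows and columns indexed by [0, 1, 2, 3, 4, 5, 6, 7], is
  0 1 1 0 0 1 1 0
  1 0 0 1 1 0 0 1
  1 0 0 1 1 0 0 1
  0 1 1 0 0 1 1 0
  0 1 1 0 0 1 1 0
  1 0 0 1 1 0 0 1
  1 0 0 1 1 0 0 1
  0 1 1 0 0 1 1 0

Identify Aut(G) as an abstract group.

G is 4-regular and bipartite with parts {1, 2, 5, 6} and {0, 3, 4, 7} (each part is independent and every cross-pair is an edge), so G = K_{4,4}. Aut(K_{4,4}) is the wreath product S_4 ≀ Z_2: permute within each part, then optionally swap the parts; |Aut| = 2·(4!)² = 1152.

(S_4 × S_4) ⋊ Z_2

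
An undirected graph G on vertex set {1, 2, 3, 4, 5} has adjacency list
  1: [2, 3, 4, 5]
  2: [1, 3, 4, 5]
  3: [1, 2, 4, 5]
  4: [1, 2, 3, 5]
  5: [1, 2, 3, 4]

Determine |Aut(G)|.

Every vertex has degree 4, so G is the complete graph K_5. Every bijection on the vertex set is an automorphism of K_5; hence Aut(K_5) ≅ S_5, order 120.

120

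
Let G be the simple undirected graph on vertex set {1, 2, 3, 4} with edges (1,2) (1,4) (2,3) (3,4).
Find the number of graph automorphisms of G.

G is 2-regular and connected on 4 vertices, i.e. the cycle C_4. C_4 has 4 rotations and 4 reflections, so Aut(C_4) ≅ D_4 of order 8.

8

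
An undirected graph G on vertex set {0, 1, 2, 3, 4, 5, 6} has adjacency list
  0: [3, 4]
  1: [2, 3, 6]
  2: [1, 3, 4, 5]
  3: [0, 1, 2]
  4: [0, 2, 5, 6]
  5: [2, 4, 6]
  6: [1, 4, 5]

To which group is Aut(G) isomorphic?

The degree sequence is [2, 3, 4, 3, 4, 3, 3]. Checking the degree-preserving permutations of the vertex set shows that none except the identity preserves every edge, so Aut(G) is trivial.

{e}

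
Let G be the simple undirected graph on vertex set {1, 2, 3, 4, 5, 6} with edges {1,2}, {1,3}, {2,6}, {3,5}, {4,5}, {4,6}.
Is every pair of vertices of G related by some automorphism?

Yes

G is 2-regular and connected on 6 vertices, i.e. the cycle C_6. C_6 has 6 rotations and 6 reflections, so Aut(C_6) ≅ D_6 of order 12. Under this action every vertex can be carried to every other, so G is vertex-transitive.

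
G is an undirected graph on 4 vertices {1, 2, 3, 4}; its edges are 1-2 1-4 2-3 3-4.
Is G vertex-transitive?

Yes

G is 2-regular and bipartite on 2^2 = 4 vertices with girth 4; it is the hypercube graph Q_2. The symmetry group of the 2-cube is the hyperoctahedral group B_2 = Z_2 ≀ S_2, of order 2^2·2! = 8. This group acts transitively on the 4 vertices.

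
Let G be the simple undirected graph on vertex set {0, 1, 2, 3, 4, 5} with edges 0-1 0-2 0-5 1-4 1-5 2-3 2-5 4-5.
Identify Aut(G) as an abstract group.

Degrees alone do not determine every vertex (e.g. 0 and 1 both have degree 3), but their neighbour-degree multisets differ: N(0) has degrees [3, 3, 4] while N(1) has degrees [2, 3, 4]. Repeating this refinement separates all vertices, so the only automorphism is the identity.

{e}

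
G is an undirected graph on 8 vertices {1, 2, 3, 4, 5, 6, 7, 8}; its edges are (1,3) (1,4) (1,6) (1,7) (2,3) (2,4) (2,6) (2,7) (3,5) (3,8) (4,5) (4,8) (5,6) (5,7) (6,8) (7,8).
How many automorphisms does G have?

G is 4-regular and bipartite with parts {1, 2, 5, 8} and {3, 4, 6, 7} (each part is independent and every cross-pair is an edge), so G = K_{4,4}. Aut(K_{4,4}) is the wreath product S_4 ≀ Z_2: permute within each part, then optionally swap the parts; |Aut| = 2·(4!)² = 1152.

1152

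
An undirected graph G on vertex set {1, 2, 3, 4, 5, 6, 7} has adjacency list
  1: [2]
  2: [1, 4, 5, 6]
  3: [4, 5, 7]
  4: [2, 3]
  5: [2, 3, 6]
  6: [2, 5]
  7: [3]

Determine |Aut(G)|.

The degree sequence is [1, 4, 3, 2, 3, 2, 1]. Checking the degree-preserving permutations of the vertex set shows that none except the identity preserves every edge, so Aut(G) is trivial.

1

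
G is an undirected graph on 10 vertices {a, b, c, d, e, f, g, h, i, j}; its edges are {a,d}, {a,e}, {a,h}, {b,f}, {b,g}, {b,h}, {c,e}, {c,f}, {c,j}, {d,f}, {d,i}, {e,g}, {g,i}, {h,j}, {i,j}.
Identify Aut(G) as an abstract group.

the symmetric group S_5

G is 3-regular on 10 vertices with no triangles and no 4-cycles (girth 5): this is the Petersen graph. It is a classical fact that the Petersen graph has automorphism group S_5 (order 120), arising from its description as the Kneser graph K(5,2).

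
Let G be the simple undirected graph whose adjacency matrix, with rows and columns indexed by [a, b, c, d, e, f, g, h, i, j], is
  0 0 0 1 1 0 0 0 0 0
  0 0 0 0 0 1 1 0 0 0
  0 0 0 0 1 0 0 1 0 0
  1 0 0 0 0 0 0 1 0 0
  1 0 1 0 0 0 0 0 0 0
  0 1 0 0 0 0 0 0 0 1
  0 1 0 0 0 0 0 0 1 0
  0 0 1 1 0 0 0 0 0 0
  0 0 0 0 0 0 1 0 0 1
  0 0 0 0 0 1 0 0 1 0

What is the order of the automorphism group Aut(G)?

200

G has two connected components, {b, f, g, i, j} and {a, c, d, e, h}; each is 2-regular, so G = C_5 ⊔ C_5. With two isomorphic components, Aut(G) = Aut(C_5) ≀ S_2 = (D_5 × D_5) ⋊ Z_2: permute each cycle by D_5, then optionally swap the two cycles. Order 2·(2·5)² = 200.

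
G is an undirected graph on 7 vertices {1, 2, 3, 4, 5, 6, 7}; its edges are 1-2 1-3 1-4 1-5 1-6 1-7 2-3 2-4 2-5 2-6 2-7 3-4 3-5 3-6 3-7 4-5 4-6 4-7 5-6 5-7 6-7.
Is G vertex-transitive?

Yes

All 7 vertices are pairwise adjacent: G = K_7. Every bijection on the vertex set is an automorphism of K_7; hence Aut(K_7) ≅ S_7, order 5040. This group acts transitively on the 7 vertices.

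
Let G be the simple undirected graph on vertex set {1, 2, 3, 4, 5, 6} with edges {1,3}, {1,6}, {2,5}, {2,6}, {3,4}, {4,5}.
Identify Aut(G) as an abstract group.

G is 2-regular and connected on 6 vertices, i.e. the cycle C_6. The automorphisms of the 6-cycle are exactly the symmetries of a regular 6-gon: the dihedral group D_6, |D_6| = 12.

D_6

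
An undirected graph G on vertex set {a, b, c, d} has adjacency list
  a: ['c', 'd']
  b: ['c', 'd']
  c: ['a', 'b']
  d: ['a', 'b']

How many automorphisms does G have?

G is 2-regular and bipartite on 2^2 = 4 vertices with girth 4; it is the hypercube graph Q_2. Aut(Q_2) consists of the signed permutations of the 2 coordinate axes: 2! permutations times 2^2 sign flips, so |Aut| = 2^2·2! = 8.

8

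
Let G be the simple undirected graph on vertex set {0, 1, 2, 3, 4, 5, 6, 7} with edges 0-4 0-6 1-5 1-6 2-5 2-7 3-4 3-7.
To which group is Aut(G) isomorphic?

the dihedral group of order 16

G is 2-regular and connected on 8 vertices, i.e. the cycle C_8. The automorphisms of the 8-cycle are exactly the symmetries of a regular 8-gon: the dihedral group D_8, |D_8| = 16.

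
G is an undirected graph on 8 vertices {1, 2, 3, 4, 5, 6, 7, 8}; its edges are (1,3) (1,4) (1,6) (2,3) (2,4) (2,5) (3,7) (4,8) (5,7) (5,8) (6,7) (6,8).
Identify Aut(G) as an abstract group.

G is 3-regular and bipartite on 2^3 = 8 vertices with girth 4; it is the hypercube graph Q_3. Aut(Q_3) consists of the signed permutations of the 3 coordinate axes: 3! permutations times 2^3 sign flips, so |Aut| = 2^3·3! = 48.

Z_2^3 ⋊ S_3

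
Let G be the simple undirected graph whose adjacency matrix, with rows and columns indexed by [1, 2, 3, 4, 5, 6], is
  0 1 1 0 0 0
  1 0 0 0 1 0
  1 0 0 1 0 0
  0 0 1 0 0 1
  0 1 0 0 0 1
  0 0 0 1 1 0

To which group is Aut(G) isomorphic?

the dihedral group of order 12

G is 2-regular and connected on 6 vertices, i.e. the cycle C_6. The automorphisms of the 6-cycle are exactly the symmetries of a regular 6-gon: the dihedral group D_6, |D_6| = 12.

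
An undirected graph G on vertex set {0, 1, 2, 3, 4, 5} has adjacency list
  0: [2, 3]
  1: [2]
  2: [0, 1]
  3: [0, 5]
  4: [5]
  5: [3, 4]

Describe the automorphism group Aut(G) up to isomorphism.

C_2

The degree sequence is [2, 1, 2, 2, 1, 2]; the two degree-1 vertices 1 and 4 are the ends of a path, so G = P_6. A path has exactly one nontrivial symmetry — reversal — giving Aut(G) of order 2.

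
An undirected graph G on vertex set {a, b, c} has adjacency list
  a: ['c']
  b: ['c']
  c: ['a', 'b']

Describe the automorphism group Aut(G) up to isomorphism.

The degree sequence is [1, 1, 2]; the two degree-1 vertices a and b are the ends of a path, so G = P_3. The only nontrivial automorphism of a path is the end-to-end reflection, so Aut(G) ≅ Z_2.

C_2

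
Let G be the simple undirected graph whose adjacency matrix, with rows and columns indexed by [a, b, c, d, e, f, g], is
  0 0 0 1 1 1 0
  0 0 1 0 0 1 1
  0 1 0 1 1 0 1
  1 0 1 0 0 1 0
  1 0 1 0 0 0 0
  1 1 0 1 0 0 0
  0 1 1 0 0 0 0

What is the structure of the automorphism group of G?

the trivial group

The degree sequence is [3, 3, 4, 3, 2, 3, 2]. Checking the degree-preserving permutations of the vertex set shows that none except the identity preserves every edge, so Aut(G) is trivial.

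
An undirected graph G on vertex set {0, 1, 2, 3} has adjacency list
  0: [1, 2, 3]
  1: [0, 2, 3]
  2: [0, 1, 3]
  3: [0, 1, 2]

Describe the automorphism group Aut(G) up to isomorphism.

S_4

All 4 vertices are pairwise adjacent: G = K_4. Any permutation of the 4 vertices preserves K_4, so Aut(K_4) = S_4 of order 4! = 24.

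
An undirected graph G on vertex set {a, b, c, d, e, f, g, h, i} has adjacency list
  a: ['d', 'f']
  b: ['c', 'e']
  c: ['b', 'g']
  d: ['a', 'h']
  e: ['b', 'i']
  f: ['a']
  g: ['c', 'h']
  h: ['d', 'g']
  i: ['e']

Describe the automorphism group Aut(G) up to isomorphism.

the cyclic group of order 2

The degree sequence is [2, 2, 2, 2, 2, 1, 2, 2, 1]; the two degree-1 vertices f and i are the ends of a path, so G = P_9. The only nontrivial automorphism of a path is the end-to-end reflection, so Aut(G) ≅ Z_2.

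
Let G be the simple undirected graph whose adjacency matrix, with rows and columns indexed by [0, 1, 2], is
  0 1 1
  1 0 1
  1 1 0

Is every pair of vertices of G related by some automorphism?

Yes

Every vertex has degree 2, so G is the complete graph K_3. Every bijection on the vertex set is an automorphism of K_3; hence Aut(K_3) ≅ S_3, order 6. This group acts transitively on the 3 vertices.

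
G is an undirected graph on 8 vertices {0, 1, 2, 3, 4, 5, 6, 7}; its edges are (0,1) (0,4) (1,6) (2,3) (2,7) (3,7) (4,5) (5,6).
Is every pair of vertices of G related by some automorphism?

G has two connected components, {0, 1, 4, 5, 6} and {2, 3, 7}; each is 2-regular, so G = C_5 ⊔ C_3. The orbit of 0 under Aut(G) is {0, 1, 4, 5, 6}, which does not contain 2, so G is not vertex-transitive.

No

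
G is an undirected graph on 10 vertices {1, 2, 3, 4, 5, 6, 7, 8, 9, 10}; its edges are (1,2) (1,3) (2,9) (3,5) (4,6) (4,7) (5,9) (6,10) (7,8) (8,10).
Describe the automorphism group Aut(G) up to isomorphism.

G has two connected components, {4, 6, 7, 8, 10} and {1, 2, 3, 5, 9}; each is 2-regular, so G = C_5 ⊔ C_5. With two isomorphic components, Aut(G) = Aut(C_5) ≀ S_2 = (D_5 × D_5) ⋊ Z_2: permute each cycle by D_5, then optionally swap the two cycles. Order 2·(2·5)² = 200.

D_5 ≀ Z_2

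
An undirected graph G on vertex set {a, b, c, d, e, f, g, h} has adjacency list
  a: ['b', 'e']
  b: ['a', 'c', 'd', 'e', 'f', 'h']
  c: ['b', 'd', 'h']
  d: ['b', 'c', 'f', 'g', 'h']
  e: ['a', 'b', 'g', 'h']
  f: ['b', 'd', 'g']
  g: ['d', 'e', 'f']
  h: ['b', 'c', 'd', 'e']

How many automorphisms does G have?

1

Degrees alone do not determine every vertex (e.g. c and f both have degree 3), but their neighbour-degree multisets differ: N(c) has degrees [4, 5, 6] while N(f) has degrees [3, 5, 6]. Repeating this refinement separates all vertices, so the only automorphism is the identity.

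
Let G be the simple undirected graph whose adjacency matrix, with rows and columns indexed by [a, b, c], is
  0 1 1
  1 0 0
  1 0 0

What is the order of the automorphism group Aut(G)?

2

The degree sequence is [2, 1, 1]; the two degree-1 vertices b and c are the ends of a path, so G = P_3. The only nontrivial automorphism of a path is the end-to-end reflection, so Aut(G) ≅ Z_2.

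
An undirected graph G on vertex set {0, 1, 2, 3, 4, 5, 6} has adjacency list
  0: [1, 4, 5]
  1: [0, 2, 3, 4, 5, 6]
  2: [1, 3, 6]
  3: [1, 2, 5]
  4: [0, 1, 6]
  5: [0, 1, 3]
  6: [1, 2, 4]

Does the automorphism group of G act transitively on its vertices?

No

Vertex 1 is the only vertex of degree 6, so every automorphism fixes it; G is not vertex-transitive.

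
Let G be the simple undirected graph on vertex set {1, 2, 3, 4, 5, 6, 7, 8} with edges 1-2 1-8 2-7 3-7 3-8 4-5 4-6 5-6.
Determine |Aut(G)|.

60

G has two connected components, {1, 2, 3, 7, 8} and {4, 5, 6}; each is 2-regular, so G = C_5 ⊔ C_3. The components are non-isomorphic (different sizes), so Aut(G) = Aut(C_3) × Aut(C_5) = D_3 × D_5 of order 6·10 = 60.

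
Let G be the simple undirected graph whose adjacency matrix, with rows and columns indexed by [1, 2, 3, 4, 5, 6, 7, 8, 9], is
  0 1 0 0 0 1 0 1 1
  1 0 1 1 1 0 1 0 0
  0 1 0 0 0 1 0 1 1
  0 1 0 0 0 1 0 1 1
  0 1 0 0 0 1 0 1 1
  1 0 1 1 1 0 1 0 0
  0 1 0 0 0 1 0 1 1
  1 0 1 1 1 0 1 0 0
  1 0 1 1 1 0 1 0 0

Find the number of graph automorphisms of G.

2880

The vertices split by degree into {2, 6, 8, 9} (degree 5) and {1, 3, 4, 5, 7} (degree 4); every edge runs between the two parts, so G is the complete bipartite graph K_{4,5}. The parts have unequal sizes, so no automorphism swaps them; each part is permuted independently, giving S_4 × S_5 of order 4!·5! = 2880.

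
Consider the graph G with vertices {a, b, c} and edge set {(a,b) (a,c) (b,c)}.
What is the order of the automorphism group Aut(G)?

6

All 3 vertices are pairwise adjacent: G = K_3. Any permutation of the 3 vertices preserves K_3, so Aut(K_3) = S_3 of order 3! = 6.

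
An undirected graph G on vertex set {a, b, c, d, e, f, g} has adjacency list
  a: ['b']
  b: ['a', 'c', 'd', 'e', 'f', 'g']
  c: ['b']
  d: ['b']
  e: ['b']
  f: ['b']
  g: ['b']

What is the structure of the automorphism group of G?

Vertex b has degree 6 and every other vertex has degree 1, so G is the star K_{1,6} with centre b. The 6 leaves are pairwise interchangeable while the centre is fixed, giving Aut(G) = S_6.

the symmetric group on 6 letters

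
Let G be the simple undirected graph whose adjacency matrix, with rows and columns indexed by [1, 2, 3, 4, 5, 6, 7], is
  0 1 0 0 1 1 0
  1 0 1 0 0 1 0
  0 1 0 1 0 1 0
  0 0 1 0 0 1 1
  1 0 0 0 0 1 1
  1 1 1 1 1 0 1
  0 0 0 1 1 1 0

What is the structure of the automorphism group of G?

D_6

Vertex 6 is the unique vertex of degree 6; the remaining 6 vertices each have degree 3 and induce a cycle, so G is the wheel on 7 vertices with hub 6. Every automorphism fixes the hub and acts on the rim 6-cycle, so Aut(G) ≅ Aut(C_6) = D_6 of order 12.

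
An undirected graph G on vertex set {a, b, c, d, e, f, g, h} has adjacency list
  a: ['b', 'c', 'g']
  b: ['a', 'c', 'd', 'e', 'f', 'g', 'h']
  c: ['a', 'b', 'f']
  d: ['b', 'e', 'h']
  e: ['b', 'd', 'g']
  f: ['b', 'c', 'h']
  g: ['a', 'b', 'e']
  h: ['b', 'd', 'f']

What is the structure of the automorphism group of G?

the dihedral group of order 14

Vertex b is the unique vertex of degree 7; the remaining 7 vertices each have degree 3 and induce a cycle, so G is the wheel on 8 vertices with hub b. Every automorphism fixes the hub and acts on the rim 7-cycle, so Aut(G) ≅ Aut(C_7) = D_7 of order 14.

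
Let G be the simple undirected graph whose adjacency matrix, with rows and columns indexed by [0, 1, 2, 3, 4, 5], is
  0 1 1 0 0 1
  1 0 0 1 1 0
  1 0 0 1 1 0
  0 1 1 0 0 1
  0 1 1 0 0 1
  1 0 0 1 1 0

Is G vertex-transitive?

Yes

G is 3-regular and bipartite with parts {0, 3, 4} and {1, 2, 5} (each part is independent and every cross-pair is an edge), so G = K_{3,3}. Each part can be permuted independently (S_3 × S_3) and the two equal-size parts can also be swapped, giving (S_3 × S_3) ⋊ Z_2 of order 2·(3!)² = 72. This group acts transitively on the 6 vertices.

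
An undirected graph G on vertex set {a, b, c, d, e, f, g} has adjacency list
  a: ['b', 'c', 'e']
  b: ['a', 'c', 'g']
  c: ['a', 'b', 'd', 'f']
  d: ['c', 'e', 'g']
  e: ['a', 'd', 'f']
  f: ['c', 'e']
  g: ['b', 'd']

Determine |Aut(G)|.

1

The degree sequence is [3, 3, 4, 3, 3, 2, 2]. Checking the degree-preserving permutations of the vertex set shows that none except the identity preserves every edge, so Aut(G) is trivial.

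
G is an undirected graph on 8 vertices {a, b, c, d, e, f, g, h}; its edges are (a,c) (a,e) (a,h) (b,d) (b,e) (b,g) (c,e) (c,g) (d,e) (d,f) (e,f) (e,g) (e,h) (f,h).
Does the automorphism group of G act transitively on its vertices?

No

Vertex e is the only vertex of degree 7, so every automorphism fixes it; G is not vertex-transitive.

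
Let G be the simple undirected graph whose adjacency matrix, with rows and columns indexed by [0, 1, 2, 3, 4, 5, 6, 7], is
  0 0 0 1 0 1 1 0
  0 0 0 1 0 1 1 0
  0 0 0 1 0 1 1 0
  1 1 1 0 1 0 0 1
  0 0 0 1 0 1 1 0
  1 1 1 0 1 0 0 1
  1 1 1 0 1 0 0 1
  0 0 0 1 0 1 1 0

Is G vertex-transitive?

Automorphisms preserve degree, but G has vertices of degree 3 and vertices of degree 5; no automorphism maps one to the other, so G is not vertex-transitive.

No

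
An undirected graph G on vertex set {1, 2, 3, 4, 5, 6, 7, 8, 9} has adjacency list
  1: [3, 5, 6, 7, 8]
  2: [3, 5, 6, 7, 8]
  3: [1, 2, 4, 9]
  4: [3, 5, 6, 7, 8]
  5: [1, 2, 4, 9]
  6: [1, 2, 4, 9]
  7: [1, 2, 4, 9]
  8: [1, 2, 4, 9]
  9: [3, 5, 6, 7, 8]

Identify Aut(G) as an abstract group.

The vertices split by degree into {1, 2, 4, 9} (degree 5) and {3, 5, 6, 7, 8} (degree 4); every edge runs between the two parts, so G is the complete bipartite graph K_{4,5}. Automorphisms preserve the bipartition setwise (since the parts differ in size) and act as S_5 × S_4 within it; |Aut| = 2880.

S_5 × S_4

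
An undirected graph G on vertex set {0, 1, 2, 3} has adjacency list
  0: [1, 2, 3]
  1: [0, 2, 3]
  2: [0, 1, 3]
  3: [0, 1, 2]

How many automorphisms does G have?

All 4 vertices are pairwise adjacent: G = K_4. Every bijection on the vertex set is an automorphism of K_4; hence Aut(K_4) ≅ S_4, order 24.

24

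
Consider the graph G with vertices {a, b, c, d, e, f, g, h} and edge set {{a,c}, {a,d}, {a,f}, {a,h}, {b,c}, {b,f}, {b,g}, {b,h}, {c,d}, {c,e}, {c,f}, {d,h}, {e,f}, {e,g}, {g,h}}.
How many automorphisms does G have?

1

The degree sequence is [4, 4, 5, 3, 3, 4, 3, 4]. Checking the degree-preserving permutations of the vertex set shows that none except the identity preserves every edge, so Aut(G) is trivial.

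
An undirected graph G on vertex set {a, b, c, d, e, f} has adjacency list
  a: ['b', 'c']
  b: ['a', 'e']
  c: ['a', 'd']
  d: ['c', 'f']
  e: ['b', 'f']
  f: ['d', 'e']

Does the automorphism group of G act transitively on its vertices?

G is 2-regular and connected on 6 vertices, i.e. the cycle C_6. The automorphisms of the 6-cycle are exactly the symmetries of a regular 6-gon: the dihedral group D_6, |D_6| = 12. Under this action every vertex can be carried to every other, so G is vertex-transitive.

Yes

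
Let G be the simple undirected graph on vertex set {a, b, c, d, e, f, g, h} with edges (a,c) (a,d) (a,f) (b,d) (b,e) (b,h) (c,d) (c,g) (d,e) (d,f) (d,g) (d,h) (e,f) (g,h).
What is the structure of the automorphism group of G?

D_7

Vertex d is the unique vertex of degree 7; the remaining 7 vertices each have degree 3 and induce a cycle, so G is the wheel on 8 vertices with hub d. Every automorphism fixes the hub and acts on the rim 7-cycle, so Aut(G) ≅ Aut(C_7) = D_7 of order 14.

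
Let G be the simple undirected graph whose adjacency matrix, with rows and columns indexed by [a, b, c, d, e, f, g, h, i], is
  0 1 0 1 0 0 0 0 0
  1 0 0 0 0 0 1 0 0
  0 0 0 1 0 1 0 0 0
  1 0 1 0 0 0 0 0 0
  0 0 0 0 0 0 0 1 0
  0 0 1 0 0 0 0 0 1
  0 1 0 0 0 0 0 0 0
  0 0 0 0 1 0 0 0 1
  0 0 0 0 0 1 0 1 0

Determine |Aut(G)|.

The degree sequence is [2, 2, 2, 2, 1, 2, 1, 2, 2]; the two degree-1 vertices e and g are the ends of a path, so G = P_9. A path has exactly one nontrivial symmetry — reversal — giving Aut(G) of order 2.

2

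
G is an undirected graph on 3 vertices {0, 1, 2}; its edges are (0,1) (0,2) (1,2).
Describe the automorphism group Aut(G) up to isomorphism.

S_3

All 3 vertices are pairwise adjacent: G = K_3. Every bijection on the vertex set is an automorphism of K_3; hence Aut(K_3) ≅ S_3, order 6.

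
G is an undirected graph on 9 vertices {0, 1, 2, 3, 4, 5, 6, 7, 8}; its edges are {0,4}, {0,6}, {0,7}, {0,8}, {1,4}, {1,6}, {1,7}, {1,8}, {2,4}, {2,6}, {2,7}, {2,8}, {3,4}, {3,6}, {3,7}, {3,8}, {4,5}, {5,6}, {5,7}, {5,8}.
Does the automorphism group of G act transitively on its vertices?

Automorphisms preserve degree, but G has vertices of degree 4 and vertices of degree 5; no automorphism maps one to the other, so G is not vertex-transitive.

No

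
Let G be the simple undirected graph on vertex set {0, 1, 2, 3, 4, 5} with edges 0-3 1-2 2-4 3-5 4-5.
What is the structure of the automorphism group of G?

The degree sequence is [1, 1, 2, 2, 2, 2]; the two degree-1 vertices 0 and 1 are the ends of a path, so G = P_6. A path has exactly one nontrivial symmetry — reversal — giving Aut(G) of order 2.

C_2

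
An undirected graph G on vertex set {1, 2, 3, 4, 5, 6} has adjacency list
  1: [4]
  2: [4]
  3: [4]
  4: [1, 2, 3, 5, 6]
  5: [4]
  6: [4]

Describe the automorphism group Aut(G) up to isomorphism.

the symmetric group on 5 letters

Vertex 4 has degree 5 and every other vertex has degree 1, so G is the star K_{1,5} with centre 4. The 5 leaves are pairwise interchangeable while the centre is fixed, giving Aut(G) = S_5.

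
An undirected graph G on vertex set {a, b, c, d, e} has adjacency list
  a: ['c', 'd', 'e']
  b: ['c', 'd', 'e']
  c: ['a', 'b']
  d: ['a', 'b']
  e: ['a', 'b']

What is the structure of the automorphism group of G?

S_2 × S_3

The vertices split by degree into {a, b} (degree 3) and {c, d, e} (degree 2); every edge runs between the two parts, so G is the complete bipartite graph K_{2,3}. The parts have unequal sizes, so no automorphism swaps them; each part is permuted independently, giving S_2 × S_3 of order 2!·3! = 12.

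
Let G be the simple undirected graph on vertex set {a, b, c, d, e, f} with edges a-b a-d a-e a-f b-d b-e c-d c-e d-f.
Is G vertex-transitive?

Automorphisms preserve degree, but G has vertices of degree 2 and vertices of degree 4; no automorphism maps one to the other, so G is not vertex-transitive.

No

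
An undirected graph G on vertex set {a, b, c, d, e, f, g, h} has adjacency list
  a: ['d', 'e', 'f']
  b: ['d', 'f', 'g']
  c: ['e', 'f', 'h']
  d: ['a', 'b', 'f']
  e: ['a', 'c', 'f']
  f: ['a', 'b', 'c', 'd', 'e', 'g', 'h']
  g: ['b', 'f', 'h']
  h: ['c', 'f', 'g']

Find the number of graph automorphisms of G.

14

Vertex f is the unique vertex of degree 7; the remaining 7 vertices each have degree 3 and induce a cycle, so G is the wheel on 8 vertices with hub f. Every automorphism fixes the hub and acts on the rim 7-cycle, so Aut(G) ≅ Aut(C_7) = D_7 of order 14.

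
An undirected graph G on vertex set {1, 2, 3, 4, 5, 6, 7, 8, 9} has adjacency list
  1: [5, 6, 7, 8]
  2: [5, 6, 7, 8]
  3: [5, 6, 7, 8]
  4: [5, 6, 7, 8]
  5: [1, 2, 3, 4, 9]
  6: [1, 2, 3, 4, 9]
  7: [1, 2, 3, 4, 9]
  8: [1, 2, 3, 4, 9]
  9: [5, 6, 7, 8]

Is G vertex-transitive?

No

Automorphisms preserve degree, but G has vertices of degree 4 and vertices of degree 5; no automorphism maps one to the other, so G is not vertex-transitive.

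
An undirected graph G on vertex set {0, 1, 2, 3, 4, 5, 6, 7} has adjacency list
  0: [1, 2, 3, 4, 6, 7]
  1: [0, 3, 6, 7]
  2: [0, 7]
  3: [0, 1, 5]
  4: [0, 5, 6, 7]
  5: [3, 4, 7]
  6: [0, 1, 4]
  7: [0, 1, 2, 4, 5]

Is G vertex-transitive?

No

Vertex 0 is the only vertex of degree 6, so every automorphism fixes it; G is not vertex-transitive.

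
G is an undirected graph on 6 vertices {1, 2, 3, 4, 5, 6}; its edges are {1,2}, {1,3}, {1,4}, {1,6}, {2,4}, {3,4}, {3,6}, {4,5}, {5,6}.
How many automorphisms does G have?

Degrees alone do not determine every vertex (e.g. 1 and 4 both have degree 4), but their neighbour-degree multisets differ: N(1) has degrees [2, 3, 3, 4] while N(4) has degrees [2, 2, 3, 4]. Repeating this refinement separates all vertices, so the only automorphism is the identity.

1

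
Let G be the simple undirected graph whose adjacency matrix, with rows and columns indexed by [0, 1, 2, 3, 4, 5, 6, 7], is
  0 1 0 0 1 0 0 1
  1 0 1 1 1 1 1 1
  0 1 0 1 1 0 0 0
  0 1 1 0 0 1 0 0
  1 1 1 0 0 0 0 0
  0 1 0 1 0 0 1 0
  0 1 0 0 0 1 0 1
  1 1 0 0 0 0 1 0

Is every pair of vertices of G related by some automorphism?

Vertex 1 is the only vertex of degree 7, so every automorphism fixes it; G is not vertex-transitive.

No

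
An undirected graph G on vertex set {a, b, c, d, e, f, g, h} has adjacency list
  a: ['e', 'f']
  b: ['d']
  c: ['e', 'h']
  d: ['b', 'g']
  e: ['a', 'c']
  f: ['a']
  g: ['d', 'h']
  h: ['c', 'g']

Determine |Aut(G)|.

The degree sequence is [2, 1, 2, 2, 2, 1, 2, 2]; the two degree-1 vertices b and f are the ends of a path, so G = P_8. A path has exactly one nontrivial symmetry — reversal — giving Aut(G) of order 2.

2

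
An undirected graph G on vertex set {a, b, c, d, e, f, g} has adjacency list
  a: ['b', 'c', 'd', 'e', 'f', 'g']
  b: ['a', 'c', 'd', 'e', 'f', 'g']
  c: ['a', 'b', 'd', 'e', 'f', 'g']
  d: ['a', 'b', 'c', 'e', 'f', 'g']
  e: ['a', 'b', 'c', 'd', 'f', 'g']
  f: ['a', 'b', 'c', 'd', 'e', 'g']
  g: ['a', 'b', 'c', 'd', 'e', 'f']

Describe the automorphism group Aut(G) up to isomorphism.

All 7 vertices are pairwise adjacent: G = K_7. Every bijection on the vertex set is an automorphism of K_7; hence Aut(K_7) ≅ S_7, order 5040.

the symmetric group on 7 letters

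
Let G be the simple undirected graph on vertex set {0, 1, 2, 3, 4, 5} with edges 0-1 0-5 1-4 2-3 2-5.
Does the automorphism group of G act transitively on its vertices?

No

Automorphisms preserve degree, but G has vertices of degree 1 and vertices of degree 2; no automorphism maps one to the other, so G is not vertex-transitive.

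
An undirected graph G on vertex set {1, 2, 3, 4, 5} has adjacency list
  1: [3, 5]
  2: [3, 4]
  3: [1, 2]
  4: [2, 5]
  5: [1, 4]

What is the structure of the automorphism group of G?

D_5

Every vertex has degree 2 and the graph is connected, so G is the 5-cycle C_5. The automorphisms of the 5-cycle are exactly the symmetries of a regular 5-gon: the dihedral group D_5, |D_5| = 10.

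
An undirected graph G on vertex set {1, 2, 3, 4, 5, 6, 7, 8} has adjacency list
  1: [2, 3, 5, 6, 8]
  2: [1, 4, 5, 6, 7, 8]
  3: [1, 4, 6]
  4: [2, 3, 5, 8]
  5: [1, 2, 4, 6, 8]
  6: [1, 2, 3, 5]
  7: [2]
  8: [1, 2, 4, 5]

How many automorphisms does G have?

1

Degrees alone do not determine every vertex (e.g. 1 and 5 both have degree 5), but their neighbour-degree multisets differ: N(1) has degrees [3, 4, 4, 5, 6] while N(5) has degrees [4, 4, 4, 5, 6]. Repeating this refinement separates all vertices, so the only automorphism is the identity.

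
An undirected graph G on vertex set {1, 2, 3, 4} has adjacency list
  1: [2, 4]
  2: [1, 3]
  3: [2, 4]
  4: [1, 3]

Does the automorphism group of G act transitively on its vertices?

Yes

G is 2-regular and bipartite on 2^2 = 4 vertices with girth 4; it is the hypercube graph Q_2. The symmetry group of the 2-cube is the hyperoctahedral group B_2 = Z_2 ≀ S_2, of order 2^2·2! = 8. This group acts transitively on the 4 vertices.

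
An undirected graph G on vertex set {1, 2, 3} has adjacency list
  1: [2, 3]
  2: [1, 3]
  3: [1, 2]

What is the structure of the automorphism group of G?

S_3

Every vertex has degree 2, so G is the complete graph K_3. Every bijection on the vertex set is an automorphism of K_3; hence Aut(K_3) ≅ S_3, order 6.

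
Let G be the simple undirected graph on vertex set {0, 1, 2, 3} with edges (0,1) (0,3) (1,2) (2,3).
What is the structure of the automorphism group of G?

D_4

G is 2-regular and connected on 4 vertices, i.e. the cycle C_4. C_4 has 4 rotations and 4 reflections, so Aut(C_4) ≅ D_4 of order 8.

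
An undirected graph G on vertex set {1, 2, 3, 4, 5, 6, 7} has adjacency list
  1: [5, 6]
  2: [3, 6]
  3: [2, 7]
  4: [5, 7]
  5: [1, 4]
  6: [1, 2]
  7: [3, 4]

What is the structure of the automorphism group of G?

D_7

G is 2-regular and connected on 7 vertices, i.e. the cycle C_7. C_7 has 7 rotations and 7 reflections, so Aut(C_7) ≅ D_7 of order 14.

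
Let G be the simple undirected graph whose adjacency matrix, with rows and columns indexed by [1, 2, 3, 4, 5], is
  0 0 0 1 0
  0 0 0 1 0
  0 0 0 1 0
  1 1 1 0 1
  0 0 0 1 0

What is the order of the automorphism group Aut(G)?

24

Vertex 4 has degree 4 and every other vertex has degree 1, so G is the star K_{1,4} with centre 4. Any automorphism fixes the centre and permutes the 4 leaves freely, so Aut(G) ≅ S_4 of order 4! = 24.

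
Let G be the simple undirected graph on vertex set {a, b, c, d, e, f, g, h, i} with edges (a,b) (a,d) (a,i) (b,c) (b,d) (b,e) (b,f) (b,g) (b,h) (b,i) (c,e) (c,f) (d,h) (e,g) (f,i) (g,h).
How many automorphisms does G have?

16

Vertex b is the unique vertex of degree 8; the remaining 8 vertices each have degree 3 and induce a cycle, so G is the wheel on 9 vertices with hub b. Every automorphism fixes the hub and acts on the rim 8-cycle, so Aut(G) ≅ Aut(C_8) = D_8 of order 16.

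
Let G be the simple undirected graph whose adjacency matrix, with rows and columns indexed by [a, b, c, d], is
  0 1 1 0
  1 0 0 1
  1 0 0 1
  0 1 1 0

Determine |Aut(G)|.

G is 2-regular and connected on 4 vertices, i.e. the cycle C_4. C_4 has 4 rotations and 4 reflections, so Aut(C_4) ≅ D_4 of order 8.

8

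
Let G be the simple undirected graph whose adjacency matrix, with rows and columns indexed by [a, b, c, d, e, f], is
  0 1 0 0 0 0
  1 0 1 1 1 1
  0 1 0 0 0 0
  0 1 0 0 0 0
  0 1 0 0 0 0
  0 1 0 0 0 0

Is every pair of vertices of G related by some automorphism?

Vertex b is the only vertex of degree 5, so every automorphism fixes it; G is not vertex-transitive.

No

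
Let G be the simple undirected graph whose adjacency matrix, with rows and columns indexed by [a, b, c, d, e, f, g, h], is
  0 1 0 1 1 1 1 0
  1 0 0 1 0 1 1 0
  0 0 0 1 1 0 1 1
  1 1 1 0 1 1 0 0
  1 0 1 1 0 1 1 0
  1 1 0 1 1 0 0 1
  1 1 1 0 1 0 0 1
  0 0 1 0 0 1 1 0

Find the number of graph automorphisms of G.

1

The degree sequence is [5, 4, 4, 5, 5, 5, 5, 3]. Checking the degree-preserving permutations of the vertex set shows that none except the identity preserves every edge, so Aut(G) is trivial.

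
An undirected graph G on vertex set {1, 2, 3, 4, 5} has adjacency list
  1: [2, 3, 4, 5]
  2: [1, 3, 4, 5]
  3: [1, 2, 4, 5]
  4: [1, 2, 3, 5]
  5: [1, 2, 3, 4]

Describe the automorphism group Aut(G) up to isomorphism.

the symmetric group on 5 letters

Every vertex has degree 4, so G is the complete graph K_5. Every bijection on the vertex set is an automorphism of K_5; hence Aut(K_5) ≅ S_5, order 120.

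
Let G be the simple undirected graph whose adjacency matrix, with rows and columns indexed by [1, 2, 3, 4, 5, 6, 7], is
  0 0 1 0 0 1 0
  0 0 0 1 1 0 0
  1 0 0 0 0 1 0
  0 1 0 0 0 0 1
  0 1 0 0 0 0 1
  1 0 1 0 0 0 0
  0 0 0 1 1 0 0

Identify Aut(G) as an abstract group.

G has two connected components, {2, 4, 5, 7} and {1, 3, 6}; each is 2-regular, so G = C_4 ⊔ C_3. The components are non-isomorphic (different sizes), so Aut(G) = Aut(C_3) × Aut(C_4) = D_3 × D_4 of order 6·8 = 48.

D_3 × D_4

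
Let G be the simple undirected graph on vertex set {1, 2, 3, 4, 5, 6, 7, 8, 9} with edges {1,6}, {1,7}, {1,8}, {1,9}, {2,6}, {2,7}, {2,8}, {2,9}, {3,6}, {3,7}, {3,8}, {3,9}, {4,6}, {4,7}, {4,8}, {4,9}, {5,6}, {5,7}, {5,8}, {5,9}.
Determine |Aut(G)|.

2880

The vertices split by degree into {6, 7, 8, 9} (degree 5) and {1, 2, 3, 4, 5} (degree 4); every edge runs between the two parts, so G is the complete bipartite graph K_{4,5}. The parts have unequal sizes, so no automorphism swaps them; each part is permuted independently, giving S_4 × S_5 of order 4!·5! = 2880.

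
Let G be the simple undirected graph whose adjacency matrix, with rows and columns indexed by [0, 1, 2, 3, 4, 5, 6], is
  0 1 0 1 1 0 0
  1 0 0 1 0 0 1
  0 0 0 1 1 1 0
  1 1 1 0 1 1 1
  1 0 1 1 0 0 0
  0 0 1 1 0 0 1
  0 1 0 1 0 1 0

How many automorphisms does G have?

12

Vertex 3 is the unique vertex of degree 6; the remaining 6 vertices each have degree 3 and induce a cycle, so G is the wheel on 7 vertices with hub 3. Every automorphism fixes the hub and acts on the rim 6-cycle, so Aut(G) ≅ Aut(C_6) = D_6 of order 12.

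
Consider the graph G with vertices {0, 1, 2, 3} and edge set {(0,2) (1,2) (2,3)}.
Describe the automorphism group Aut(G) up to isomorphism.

Vertex 2 has degree 3 and every other vertex has degree 1, so G is the star K_{1,3} with centre 2. The 3 leaves are pairwise interchangeable while the centre is fixed, giving Aut(G) = S_3.

S_3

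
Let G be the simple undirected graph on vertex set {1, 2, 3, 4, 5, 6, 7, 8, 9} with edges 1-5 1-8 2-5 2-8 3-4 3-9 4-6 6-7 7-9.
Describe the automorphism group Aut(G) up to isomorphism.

D_4 × D_5

G has two connected components, {3, 4, 6, 7, 9} and {1, 2, 5, 8}; each is 2-regular, so G = C_5 ⊔ C_4. The components are non-isomorphic (different sizes), so Aut(G) = Aut(C_4) × Aut(C_5) = D_4 × D_5 of order 8·10 = 80.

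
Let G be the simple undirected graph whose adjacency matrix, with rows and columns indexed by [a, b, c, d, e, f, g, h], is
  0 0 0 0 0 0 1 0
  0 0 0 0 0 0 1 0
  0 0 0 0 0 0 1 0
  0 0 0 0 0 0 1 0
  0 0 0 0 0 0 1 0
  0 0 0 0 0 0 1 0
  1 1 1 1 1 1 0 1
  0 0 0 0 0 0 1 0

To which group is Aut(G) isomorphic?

the symmetric group on 7 letters

Vertex g has degree 7 and every other vertex has degree 1, so G is the star K_{1,7} with centre g. Any automorphism fixes the centre and permutes the 7 leaves freely, so Aut(G) ≅ S_7 of order 7! = 5040.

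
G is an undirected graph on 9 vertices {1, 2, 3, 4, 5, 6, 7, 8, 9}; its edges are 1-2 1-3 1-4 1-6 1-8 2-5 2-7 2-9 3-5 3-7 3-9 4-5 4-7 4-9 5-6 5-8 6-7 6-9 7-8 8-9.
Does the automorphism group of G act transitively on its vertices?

No

Automorphisms preserve degree, but G has vertices of degree 4 and vertices of degree 5; no automorphism maps one to the other, so G is not vertex-transitive.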